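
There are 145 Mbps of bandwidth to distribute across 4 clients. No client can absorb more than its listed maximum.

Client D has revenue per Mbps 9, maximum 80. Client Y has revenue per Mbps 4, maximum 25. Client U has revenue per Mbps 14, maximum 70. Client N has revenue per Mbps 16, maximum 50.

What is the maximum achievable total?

2005

Highest revenue per Mbps first: Client N 16 > Client U 14 > Client D 9 > Client Y 4.
Client N: +50 to 50 (cap) — 95 left.
Client U takes 70 to reach its cap of 70 — 25 left.
Client D: +25 (room for 80) → 25. Pool exhausted.
Total = 9×25 + 14×70 + 16×50 = 2005.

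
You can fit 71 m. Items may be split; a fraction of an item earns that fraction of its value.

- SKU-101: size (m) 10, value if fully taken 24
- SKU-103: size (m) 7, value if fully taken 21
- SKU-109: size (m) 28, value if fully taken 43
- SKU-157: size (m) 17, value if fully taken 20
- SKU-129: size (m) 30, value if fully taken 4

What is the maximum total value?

Sort by value density: SKU-103 21/7≈3, SKU-101 24/10≈2.4, SKU-109 43/28≈1.54, SKU-157 20/17≈1.18, SKU-129 4/30≈0.133.
SKU-103: take in full, 7 m for value 21 ; 64 left.
SKU-101: take in full, 10 m for value 24 ; 54 left.
Take all of SKU-109 (28 m, value 43) ; 26 m left.
SKU-157: take in full, 17 m for value 20 ; 9 left.
9 m left: a 9/30 share of SKU-129 gives 4×9/30 = 1.2.
Total value = 109.2.

109.2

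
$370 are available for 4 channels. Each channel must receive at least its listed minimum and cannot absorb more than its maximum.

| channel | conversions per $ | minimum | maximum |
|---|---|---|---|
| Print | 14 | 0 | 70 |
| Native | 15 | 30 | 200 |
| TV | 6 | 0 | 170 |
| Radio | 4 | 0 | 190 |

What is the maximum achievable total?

4580

Meeting every minimum uses 0+30+0+0 = 30 $, leaving 340.
Highest conversions per $ first: Native 15 > Print 14 > TV 6 > Radio 4.
Native takes 170 more to reach its cap of 200 — 170 left.
Print takes 70 more to reach its cap of 70 — 100 left.
TV: +100 (room for 170) → 100. Pool exhausted.
Total = 14×70 + 15×200 + 6×100 = 4580.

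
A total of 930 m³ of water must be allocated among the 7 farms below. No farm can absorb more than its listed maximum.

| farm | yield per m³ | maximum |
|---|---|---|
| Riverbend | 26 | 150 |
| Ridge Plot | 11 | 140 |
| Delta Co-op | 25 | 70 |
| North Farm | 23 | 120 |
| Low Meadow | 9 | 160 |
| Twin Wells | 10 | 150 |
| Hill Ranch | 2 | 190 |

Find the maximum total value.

Order the farms by yield per m³: Riverbend 26 > Delta Co-op 25 > North Farm 23 > Ridge Plot 11 > Twin Wells 10 > Low Meadow 9 > Hill Ranch 2.
Give Riverbend 150 to hit its cap of 150 → 780 left.
Delta Co-op: +70 to 70 (cap) → 710 left.
North Farm: +120 to 120 (cap) → 590 left.
Ridge Plot: +140 to 140 (cap) → 450 left.
Twin Wells takes 150 to reach its cap of 150 → 300 left.
Low Meadow takes 160 to reach its cap of 160 → 140 left.
Hill Ranch has room for 190 but only 140 remain, so it gets 140.
Total = 26×150 + 11×140 + 25×70 + 23×120 + 9×160 + 10×150 + 2×140 = 13170.

13170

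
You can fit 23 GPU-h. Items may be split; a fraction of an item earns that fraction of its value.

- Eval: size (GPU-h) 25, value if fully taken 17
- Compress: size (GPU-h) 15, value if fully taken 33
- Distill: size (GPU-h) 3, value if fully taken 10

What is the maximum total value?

Rank by value-to-size ratio: Distill 10/3≈3.33, Compress 33/15≈2.2, Eval 17/25≈0.68.
Distill: take in full, 3 GPU-h for value 10 → 20 left.
Compress: take in full, 15 GPU-h for value 33 → 5 left.
Fill the last 5 GPU-h with part of Eval: 5/25 of it earns 3.4.
Total value = 46.4.

46.4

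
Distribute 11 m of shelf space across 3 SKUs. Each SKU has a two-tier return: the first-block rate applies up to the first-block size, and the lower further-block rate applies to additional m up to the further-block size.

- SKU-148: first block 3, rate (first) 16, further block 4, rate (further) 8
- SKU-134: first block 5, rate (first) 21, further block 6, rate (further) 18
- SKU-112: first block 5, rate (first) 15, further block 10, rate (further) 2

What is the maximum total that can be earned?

Treat each block as its own option and order by rate: SKU-134/first 21 > SKU-134/second 18 > SKU-148/first 16 > SKU-112/first 15 > SKU-148/second 8 > SKU-112/second 2.
SKU-134 first at 21: fill all 5 — 6 left.
Fill SKU-134 second block (6 at 18) — 0 left.
Total = 21×5 + 18×6 = 213.

213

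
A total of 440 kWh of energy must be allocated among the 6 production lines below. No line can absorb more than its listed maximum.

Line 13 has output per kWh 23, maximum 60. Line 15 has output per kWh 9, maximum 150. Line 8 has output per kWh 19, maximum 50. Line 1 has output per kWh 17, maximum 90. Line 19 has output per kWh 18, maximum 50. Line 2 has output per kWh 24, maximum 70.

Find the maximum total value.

7520

Highest output per kWh first: Line 2 24 > Line 13 23 > Line 8 19 > Line 19 18 > Line 1 17 > Line 15 9.
Line 2: +70 to 70 (cap) → 370 left.
Give Line 13 60 to hit its cap of 60 → 310 left.
Line 8: +50 to 50 (cap) → 260 left.
Line 19 takes 50 to reach its cap of 50 → 210 left.
Line 1: +90 to 90 (cap) → 120 left.
Only 120 left; Line 15 takes them to reach 120.
Total = 23×60 + 9×120 + 19×50 + 17×90 + 18×50 + 24×70 = 7520.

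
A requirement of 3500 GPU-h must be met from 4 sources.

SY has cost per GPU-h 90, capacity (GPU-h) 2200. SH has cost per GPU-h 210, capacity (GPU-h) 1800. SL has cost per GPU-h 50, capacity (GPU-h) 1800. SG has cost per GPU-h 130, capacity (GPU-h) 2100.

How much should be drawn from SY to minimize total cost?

Use sources in increasing cost order.
SL at 50: take all 1800 GPU-h — 1700 still needed.
SY (90): take the remaining 1700 — done.
SG, SH: unused.

1700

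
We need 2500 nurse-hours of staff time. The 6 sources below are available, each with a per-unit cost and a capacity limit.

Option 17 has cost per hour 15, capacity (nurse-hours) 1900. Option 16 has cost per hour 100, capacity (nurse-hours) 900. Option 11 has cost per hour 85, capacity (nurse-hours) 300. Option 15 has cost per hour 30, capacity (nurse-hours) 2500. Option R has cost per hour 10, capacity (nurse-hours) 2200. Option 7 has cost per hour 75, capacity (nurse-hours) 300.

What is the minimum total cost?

26500

Fill from the cheapest source first.
Option R at 10: take all 2200 nurse-hours — 300 still needed.
Take 300 from Option 17 at 15 to finish.
Option 15, Option 7, Option 11, Option 16: unused.
Cost = 2200×10 + 300×15 = 26500.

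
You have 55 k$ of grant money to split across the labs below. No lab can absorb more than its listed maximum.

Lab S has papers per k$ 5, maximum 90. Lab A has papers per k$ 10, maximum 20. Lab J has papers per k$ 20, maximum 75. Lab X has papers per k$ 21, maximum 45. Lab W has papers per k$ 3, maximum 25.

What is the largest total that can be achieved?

Order the labs by papers per k$: Lab X 21 > Lab J 20 > Lab A 10 > Lab S 5 > Lab W 3.
Give Lab X 45 to hit its cap of 45 ; 10 left.
Lab J has room for 75 but only 10 remain, so it gets 10.
Total = 20×10 + 21×45 = 1145.

1145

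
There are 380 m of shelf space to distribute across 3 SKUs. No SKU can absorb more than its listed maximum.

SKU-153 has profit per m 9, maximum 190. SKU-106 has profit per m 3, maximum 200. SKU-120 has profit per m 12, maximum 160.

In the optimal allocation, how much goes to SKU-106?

30

Rank by profit per m: SKU-120 12 > SKU-153 9 > SKU-106 3.
SKU-120: +160 to 160 (cap) — 220 left.
Give SKU-153 190 to hit its cap of 190 — 30 left.
SKU-106: +30 (room for 200) → 30. Pool exhausted.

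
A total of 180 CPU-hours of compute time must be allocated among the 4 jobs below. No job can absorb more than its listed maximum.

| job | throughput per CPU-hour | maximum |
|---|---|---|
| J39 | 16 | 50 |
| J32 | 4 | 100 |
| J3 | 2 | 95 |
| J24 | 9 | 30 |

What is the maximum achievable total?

1470

Rank by throughput per CPU-hour: J39 16 > J24 9 > J32 4 > J3 2.
J39: +50 to 50 (cap) — 130 left.
J24 takes 30 to reach its cap of 30 — 100 left.
J32 takes 100 to reach its cap of 100 — 0 left.
Total = 16×50 + 4×100 + 9×30 = 1470.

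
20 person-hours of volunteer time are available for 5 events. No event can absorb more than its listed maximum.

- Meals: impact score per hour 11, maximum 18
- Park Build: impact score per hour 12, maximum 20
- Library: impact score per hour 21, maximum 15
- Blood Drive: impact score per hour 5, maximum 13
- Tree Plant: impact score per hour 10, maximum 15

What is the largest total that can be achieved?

Rank by impact score per hour: Library 21 > Park Build 12 > Meals 11 > Tree Plant 10 > Blood Drive 5.
Library takes 15 to reach its cap of 15 ; 5 left.
Only 5 left; Park Build takes them to reach 5.
Total = 12×5 + 21×15 = 375.

375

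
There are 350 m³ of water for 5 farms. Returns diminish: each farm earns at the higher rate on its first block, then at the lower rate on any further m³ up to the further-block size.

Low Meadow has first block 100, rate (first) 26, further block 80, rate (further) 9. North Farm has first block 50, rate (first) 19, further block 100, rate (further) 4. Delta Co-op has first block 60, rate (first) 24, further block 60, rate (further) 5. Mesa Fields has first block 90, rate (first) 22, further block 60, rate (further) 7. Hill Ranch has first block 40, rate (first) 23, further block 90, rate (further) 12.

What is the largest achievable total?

8010

Treat each block as its own option and order by rate: Low Meadow/first 26 > Delta Co-op/first 24 > Hill Ranch/first 23 > Mesa Fields/first 22 > North Farm/first 19 > Hill Ranch/second 12 > Low Meadow/second 9 > Mesa Fields/second 7 > Delta Co-op/second 5 > North Farm/second 4.
Fill Low Meadow first block (100 at 26) — 250 left.
Delta Co-op first at 24: fill all 60 — 190 left.
Fill Hill Ranch first block (40 at 23) — 150 left.
Fill Mesa Fields first block (90 at 22) — 60 left.
Fill North Farm first block (50 at 19) — 10 left.
Hill Ranch second at 12: only 10 left, fill 10.
Total = 26×100 + 24×60 + 23×40 + 22×90 + 19×50 + 12×10 = 8010.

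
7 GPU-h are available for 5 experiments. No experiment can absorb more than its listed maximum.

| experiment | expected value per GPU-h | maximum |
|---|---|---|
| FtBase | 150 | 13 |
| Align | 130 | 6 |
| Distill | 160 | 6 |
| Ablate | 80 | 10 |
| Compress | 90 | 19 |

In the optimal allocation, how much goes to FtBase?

Order the experiments by expected value per GPU-h: Distill 160 > FtBase 150 > Align 130 > Compress 90 > Ablate 80.
Distill: +6 to 6 (cap) → 1 left.
FtBase has room for 13 but only 1 remain, so it gets 1.

1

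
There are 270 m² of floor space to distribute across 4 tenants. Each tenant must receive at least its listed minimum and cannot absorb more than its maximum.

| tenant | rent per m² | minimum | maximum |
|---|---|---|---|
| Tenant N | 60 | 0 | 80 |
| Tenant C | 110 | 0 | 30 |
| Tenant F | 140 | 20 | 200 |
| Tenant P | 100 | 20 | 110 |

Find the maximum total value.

35300

Meeting every minimum uses 0+0+20+20 = 40 m², leaving 230.
Rank by rent per m²: Tenant F 140 > Tenant C 110 > Tenant P 100 > Tenant N 60.
Tenant F takes 180 more to reach its cap of 200 → 50 left.
Give Tenant C 30 more to hit its cap of 30 → 20 left.
Tenant P has room for 90 more but only 20 remain, so it gets 40.
Total = 110×30 + 140×200 + 100×40 = 35300.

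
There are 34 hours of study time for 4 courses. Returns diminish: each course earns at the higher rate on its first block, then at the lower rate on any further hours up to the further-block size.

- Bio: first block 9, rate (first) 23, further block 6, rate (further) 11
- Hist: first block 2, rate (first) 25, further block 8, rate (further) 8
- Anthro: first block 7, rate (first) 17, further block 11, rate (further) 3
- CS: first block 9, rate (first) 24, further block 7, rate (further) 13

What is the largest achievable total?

Order all 8 blocks by rate: Hist/first 25 > CS/first 24 > Bio/first 23 > Anthro/first 17 > CS/second 13 > Bio/second 11 > Hist/second 8 > Anthro/second 3.
Hist/first (25): +2 ; 32 left.
CS first at 24: fill all 9 ; 23 left.
Bio/first (23): +9 ; 14 left.
Anthro first at 17: fill all 7 ; 7 left.
CS second at 13: fill all 7 ; 0 left.
Total = 25×2 + 24×9 + 23×9 + 17×7 + 13×7 = 683.

683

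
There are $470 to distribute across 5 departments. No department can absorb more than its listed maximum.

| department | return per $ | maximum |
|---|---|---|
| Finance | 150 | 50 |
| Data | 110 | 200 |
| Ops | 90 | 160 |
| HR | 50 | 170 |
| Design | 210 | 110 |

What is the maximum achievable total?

62500

Rank by return per $: Design 210 > Finance 150 > Data 110 > Ops 90 > HR 50.
Give Design 110 to hit its cap of 110 ; 360 left.
Finance takes 50 to reach its cap of 50 ; 310 left.
Data takes 200 to reach its cap of 200 ; 110 left.
Only 110 left; Ops takes them to reach 110.
Total = 150×50 + 110×200 + 90×110 + 210×110 = 62500.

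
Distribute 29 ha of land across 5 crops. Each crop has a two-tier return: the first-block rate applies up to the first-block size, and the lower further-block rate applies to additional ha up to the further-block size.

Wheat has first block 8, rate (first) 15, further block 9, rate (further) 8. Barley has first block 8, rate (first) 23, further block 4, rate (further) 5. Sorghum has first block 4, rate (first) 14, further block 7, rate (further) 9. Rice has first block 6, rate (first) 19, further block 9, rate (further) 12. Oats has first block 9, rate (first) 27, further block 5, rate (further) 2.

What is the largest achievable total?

Treat each block as its own option and order by rate: Oats/T1 27 > Barley/T1 23 > Rice/T1 19 > Wheat/T1 15 > Sorghum/T1 14 > Rice/T2 12 > Sorghum/T2 9 > Wheat/T2 8 > Barley/T2 5 > Oats/T2 2.
Fill Oats T1 block (9 at 27) — 20 left.
Barley/T1 (23): +8 — 12 left.
Fill Rice T1 block (6 at 19) — 6 left.
6 remain; put them into Wheat T1 at 15.
Total = 27×9 + 23×8 + 19×6 + 15×6 = 631.

631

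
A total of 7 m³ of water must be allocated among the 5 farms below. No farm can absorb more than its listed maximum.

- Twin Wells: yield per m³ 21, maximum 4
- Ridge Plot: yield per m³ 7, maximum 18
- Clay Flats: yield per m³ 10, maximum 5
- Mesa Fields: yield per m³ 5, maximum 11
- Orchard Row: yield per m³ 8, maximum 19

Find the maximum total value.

Highest yield per m³ first: Twin Wells 21 > Clay Flats 10 > Orchard Row 8 > Ridge Plot 7 > Mesa Fields 5.
Twin Wells: +4 to 4 (cap) — 3 left.
Clay Flats has room for 5 but only 3 remain, so it gets 3.
Total = 21×4 + 10×3 = 114.

114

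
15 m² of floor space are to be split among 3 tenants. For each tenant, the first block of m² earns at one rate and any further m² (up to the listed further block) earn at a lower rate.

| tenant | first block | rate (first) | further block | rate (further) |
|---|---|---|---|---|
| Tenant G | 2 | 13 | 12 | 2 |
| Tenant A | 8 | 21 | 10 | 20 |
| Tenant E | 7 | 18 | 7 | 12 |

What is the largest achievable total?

Order all 6 blocks by rate: Tenant A/T1 21 > Tenant A/T2 20 > Tenant E/T1 18 > Tenant G/T1 13 > Tenant E/T2 12 > Tenant G/T2 2.
Tenant A T1 at 21: fill all 8 ; 7 left.
Tenant A/T2: +7 of 10 at 20; pool empty.
Total = 21×8 + 20×7 = 308.

308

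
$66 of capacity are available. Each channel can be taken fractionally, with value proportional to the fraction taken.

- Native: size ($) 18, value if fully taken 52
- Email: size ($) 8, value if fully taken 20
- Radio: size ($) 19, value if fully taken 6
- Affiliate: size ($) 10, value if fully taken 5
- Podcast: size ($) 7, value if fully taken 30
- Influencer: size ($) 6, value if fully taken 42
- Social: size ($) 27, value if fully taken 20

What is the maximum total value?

Best value per unit of size first: Influencer 42/6≈7, Podcast 30/7≈4.29, Native 52/18≈2.89, Email 20/8≈2.5, Social 20/27≈0.741, Affiliate 5/10≈0.5, Radio 6/19≈0.316.
Take all of Influencer (6 $, value 42) — 60 $ left.
Take all of Podcast (7 $, value 30) — 53 $ left.
All 18 $ of Native fit (value 52) — 35 remain.
Take all of Email (8 $, value 20) — 27 $ left.
Take all of Social (27 $, value 20) — 0 $ left.
Total value = 164.

164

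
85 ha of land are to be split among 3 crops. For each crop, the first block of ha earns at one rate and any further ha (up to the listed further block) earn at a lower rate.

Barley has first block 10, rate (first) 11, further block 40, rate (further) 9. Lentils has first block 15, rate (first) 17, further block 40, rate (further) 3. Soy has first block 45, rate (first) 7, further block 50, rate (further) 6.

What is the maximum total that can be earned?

Order all 6 blocks by rate: Lentils/T1 17 > Barley/T1 11 > Barley/T2 9 > Soy/T1 7 > Soy/T2 6 > Lentils/T2 3.
Lentils/T1 (17): +15 → 70 left.
Barley/T1 (11): +10 → 60 left.
Barley/T2 (9): +40 → 20 left.
Soy T1 at 7: only 20 left, fill 20.
Total = 17×15 + 11×10 + 9×40 + 7×20 = 865.

865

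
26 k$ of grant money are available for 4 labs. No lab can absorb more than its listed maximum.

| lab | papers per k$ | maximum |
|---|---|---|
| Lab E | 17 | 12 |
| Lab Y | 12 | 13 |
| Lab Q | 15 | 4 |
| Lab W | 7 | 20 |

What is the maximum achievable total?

384

Order the labs by papers per k$: Lab E 17 > Lab Q 15 > Lab Y 12 > Lab W 7.
Give Lab E 12 to hit its cap of 12 ; 14 left.
Lab Q: +4 to 4 (cap) ; 10 left.
Lab Y: +10 (room for 13) → 10. Pool exhausted.
Total = 17×12 + 12×10 + 15×4 = 384.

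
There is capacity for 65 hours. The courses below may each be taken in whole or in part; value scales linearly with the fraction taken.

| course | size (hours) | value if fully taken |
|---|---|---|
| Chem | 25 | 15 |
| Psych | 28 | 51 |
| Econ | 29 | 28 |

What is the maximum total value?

83.8

Sort by value density: Psych 51/28≈1.82, Econ 28/29≈0.966, Chem 15/25≈0.6.
Take all of Psych (28 hours, value 51) ; 37 hours left.
Take all of Econ (29 hours, value 28) ; 8 hours left.
Only 8 hours remain; take 8/25 of Chem for value 15×8/25 = 4.8.
Total value = 83.8.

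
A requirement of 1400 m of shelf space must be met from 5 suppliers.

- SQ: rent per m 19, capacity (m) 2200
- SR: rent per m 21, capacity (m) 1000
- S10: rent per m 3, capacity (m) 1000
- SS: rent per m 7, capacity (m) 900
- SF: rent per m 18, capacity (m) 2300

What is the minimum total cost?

Cheapest first:
S10 (3): use full 1000 — 400 m to go.
SS (7): take the remaining 400 — done.
SF, SQ, SR: unused.
Cost = 1000×3 + 400×7 = 5800.

5800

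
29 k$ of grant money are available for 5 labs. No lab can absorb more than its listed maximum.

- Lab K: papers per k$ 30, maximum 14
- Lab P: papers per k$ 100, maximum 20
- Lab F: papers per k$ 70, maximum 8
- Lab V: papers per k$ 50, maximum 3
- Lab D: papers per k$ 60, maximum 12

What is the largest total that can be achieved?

2620

Highest papers per k$ first: Lab P 100 > Lab F 70 > Lab D 60 > Lab V 50 > Lab K 30.
Lab P takes 20 to reach its cap of 20 — 9 left.
Lab F: +8 to 8 (cap) — 1 left.
Lab D has room for 12 but only 1 remain, so it gets 1.
Total = 100×20 + 70×8 + 60×1 = 2620.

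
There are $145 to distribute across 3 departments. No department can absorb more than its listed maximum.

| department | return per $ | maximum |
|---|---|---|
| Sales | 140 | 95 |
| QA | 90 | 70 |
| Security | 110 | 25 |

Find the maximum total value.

18300

Order the departments by return per $: Sales 140 > Security 110 > QA 90.
Sales takes 95 to reach its cap of 95 ; 50 left.
Security takes 25 to reach its cap of 25 ; 25 left.
QA has room for 70 but only 25 remain, so it gets 25.
Total = 140×95 + 90×25 + 110×25 = 18300.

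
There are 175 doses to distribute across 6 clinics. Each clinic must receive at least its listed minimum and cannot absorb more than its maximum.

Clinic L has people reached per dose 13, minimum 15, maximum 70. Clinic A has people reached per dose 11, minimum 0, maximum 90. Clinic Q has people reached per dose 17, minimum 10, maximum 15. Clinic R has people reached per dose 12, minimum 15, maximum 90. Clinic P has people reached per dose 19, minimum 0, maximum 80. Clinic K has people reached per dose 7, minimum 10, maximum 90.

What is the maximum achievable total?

2740

Meeting every minimum uses 15+0+10+15+0+10 = 50 doses, leaving 125.
Order the clinics by people reached per dose: Clinic P 19 > Clinic Q 17 > Clinic L 13 > Clinic R 12 > Clinic A 11 > Clinic K 7.
Clinic P takes 80 more to reach its cap of 80 ; 45 left.
Clinic Q takes 5 more to reach its cap of 15 ; 40 left.
Only 40 left; Clinic L takes them to reach 55.
Total = 13×55 + 17×15 + 12×15 + 19×80 + 7×10 = 2740.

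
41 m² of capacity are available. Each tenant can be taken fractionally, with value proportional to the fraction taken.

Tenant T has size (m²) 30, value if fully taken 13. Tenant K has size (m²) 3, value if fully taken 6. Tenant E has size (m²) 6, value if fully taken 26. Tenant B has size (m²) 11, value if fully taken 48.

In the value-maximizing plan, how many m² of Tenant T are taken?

Rank by value-to-size ratio: Tenant B 48/11≈4.36, Tenant E 26/6≈4.33, Tenant K 6/3≈2, Tenant T 13/30≈0.433.
All 11 m² of Tenant B fit (value 48) — 30 remain.
All 6 m² of Tenant E fit (value 26) — 24 remain.
Take all of Tenant K (3 m², value 6) — 21 m² left.
Fill the last 21 m² with part of Tenant T: 21/30 of it earns 9.1.

21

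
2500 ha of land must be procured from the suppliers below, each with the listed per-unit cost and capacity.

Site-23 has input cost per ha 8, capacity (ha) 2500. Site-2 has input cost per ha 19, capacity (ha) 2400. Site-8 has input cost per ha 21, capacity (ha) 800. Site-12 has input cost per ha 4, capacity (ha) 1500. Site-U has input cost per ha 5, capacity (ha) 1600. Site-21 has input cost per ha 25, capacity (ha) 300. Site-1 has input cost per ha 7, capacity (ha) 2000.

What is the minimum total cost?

Use suppliers in increasing cost order.
Site-12 at 4: take all 1500 ha — 1000 still needed.
Take 1000 from Site-U at 5 to finish.
Site-1, Site-23, Site-2, Site-8, Site-21: unused.
Cost = 1500×4 + 1000×5 = 11000.

11000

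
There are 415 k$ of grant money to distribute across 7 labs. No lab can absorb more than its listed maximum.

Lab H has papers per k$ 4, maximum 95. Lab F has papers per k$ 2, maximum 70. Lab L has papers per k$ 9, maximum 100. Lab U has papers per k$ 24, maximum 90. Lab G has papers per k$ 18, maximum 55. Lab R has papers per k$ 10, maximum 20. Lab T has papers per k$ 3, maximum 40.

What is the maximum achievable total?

4780

Highest papers per k$ first: Lab U 24 > Lab G 18 > Lab R 10 > Lab L 9 > Lab H 4 > Lab T 3 > Lab F 2.
Lab U: +90 to 90 (cap) → 325 left.
Lab G: +55 to 55 (cap) → 270 left.
Lab R: +20 to 20 (cap) → 250 left.
Lab L: +100 to 100 (cap) → 150 left.
Give Lab H 95 to hit its cap of 95 → 55 left.
Lab T: +40 to 40 (cap) → 15 left.
Only 15 left; Lab F takes them to reach 15.
Total = 4×95 + 2×15 + 9×100 + 24×90 + 18×55 + 10×20 + 3×40 = 4780.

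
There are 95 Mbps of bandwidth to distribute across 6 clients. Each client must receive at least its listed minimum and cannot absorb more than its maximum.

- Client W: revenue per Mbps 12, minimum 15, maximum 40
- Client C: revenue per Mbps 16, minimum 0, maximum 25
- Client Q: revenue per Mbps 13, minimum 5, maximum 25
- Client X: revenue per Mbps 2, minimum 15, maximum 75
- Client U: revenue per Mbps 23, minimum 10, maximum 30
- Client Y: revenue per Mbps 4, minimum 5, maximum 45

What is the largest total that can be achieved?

1385

Meeting every minimum uses 15+0+5+15+10+5 = 50 Mbps, leaving 45.
Rank by revenue per Mbps: Client U 23 > Client C 16 > Client Q 13 > Client W 12 > Client Y 4 > Client X 2.
Give Client U 20 more to hit its cap of 30 → 25 left.
Client C: +25 to 25 (cap) → 0 left.
Total = 12×15 + 16×25 + 13×5 + 2×15 + 23×30 + 4×5 = 1385.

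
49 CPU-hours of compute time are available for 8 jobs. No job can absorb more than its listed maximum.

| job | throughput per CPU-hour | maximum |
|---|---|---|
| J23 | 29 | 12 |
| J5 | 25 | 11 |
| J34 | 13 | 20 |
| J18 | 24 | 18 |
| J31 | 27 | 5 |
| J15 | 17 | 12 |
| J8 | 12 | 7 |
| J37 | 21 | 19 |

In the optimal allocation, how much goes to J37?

Rank by throughput per CPU-hour: J23 29 > J31 27 > J5 25 > J18 24 > J37 21 > J15 17 > J34 13 > J8 12.
Give J23 12 to hit its cap of 12 — 37 left.
Give J31 5 to hit its cap of 5 — 32 left.
Give J5 11 to hit its cap of 11 — 21 left.
J18 takes 18 to reach its cap of 18 — 3 left.
Only 3 left; J37 takes them to reach 3.

3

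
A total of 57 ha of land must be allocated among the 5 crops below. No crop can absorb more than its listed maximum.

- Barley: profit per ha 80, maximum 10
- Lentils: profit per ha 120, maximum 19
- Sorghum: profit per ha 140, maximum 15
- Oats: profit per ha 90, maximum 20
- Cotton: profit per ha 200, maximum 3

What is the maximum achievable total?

Highest profit per ha first: Cotton 200 > Sorghum 140 > Lentils 120 > Oats 90 > Barley 80.
Give Cotton 3 to hit its cap of 3 — 54 left.
Sorghum takes 15 to reach its cap of 15 — 39 left.
Give Lentils 19 to hit its cap of 19 — 20 left.
Oats takes 20 to reach its cap of 20 — 0 left.
Total = 120×19 + 140×15 + 90×20 + 200×3 = 6780.

6780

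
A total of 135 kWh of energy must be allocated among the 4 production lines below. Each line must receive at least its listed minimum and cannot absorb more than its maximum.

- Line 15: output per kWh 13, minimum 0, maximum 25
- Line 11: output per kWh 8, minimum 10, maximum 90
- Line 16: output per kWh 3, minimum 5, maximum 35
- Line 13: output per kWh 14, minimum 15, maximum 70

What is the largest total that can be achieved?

Meeting every minimum uses 0+10+5+15 = 30 kWh, leaving 105.
Highest output per kWh first: Line 13 14 > Line 15 13 > Line 11 8 > Line 16 3.
Line 13: +55 to 70 (cap) → 50 left.
Line 15: +25 to 25 (cap) → 25 left.
Line 11: +25 (room for 80) → 35. Pool exhausted.
Total = 13×25 + 8×35 + 3×5 + 14×70 = 1600.

1600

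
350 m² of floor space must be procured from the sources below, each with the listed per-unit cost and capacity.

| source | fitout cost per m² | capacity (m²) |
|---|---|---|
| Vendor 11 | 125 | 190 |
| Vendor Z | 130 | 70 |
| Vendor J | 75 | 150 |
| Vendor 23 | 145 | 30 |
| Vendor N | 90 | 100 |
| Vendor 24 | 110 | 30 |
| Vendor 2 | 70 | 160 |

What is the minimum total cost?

26050

Fill from the cheapest source first.
Vendor 2 at 70: take all 160 m² ; 190 still needed.
Vendor J at 75: take all 150 m² ; 40 still needed.
Take 40 from Vendor N at 90 to finish.
Vendor 24, Vendor 11, Vendor Z, Vendor 23: unused.
Cost = 160×70 + 150×75 + 40×90 = 26050.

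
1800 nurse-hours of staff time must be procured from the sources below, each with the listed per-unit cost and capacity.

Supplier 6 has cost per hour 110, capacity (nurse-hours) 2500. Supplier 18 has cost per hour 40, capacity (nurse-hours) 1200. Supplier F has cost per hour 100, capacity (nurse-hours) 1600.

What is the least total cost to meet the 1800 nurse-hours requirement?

Cheapest first:
Take 1200 from Supplier 18 at 40 → need 600 more.
Supplier F at 100: take 600 of its 1600 → requirement met.
Supplier 6: unused.
Cost = 1200×40 + 600×100 = 108000.

108000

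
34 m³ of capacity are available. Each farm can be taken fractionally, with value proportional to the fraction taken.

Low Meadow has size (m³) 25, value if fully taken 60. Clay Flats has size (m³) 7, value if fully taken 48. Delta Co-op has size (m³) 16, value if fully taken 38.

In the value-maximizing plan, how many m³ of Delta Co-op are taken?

Rank by value-to-size ratio: Clay Flats 48/7≈6.86, Low Meadow 60/25≈2.4, Delta Co-op 38/16≈2.38.
Clay Flats: take in full, 7 m³ for value 48 ; 27 left.
Take all of Low Meadow (25 m³, value 60) ; 2 m³ left.
2 m³ left: a 2/16 share of Delta Co-op gives 38×2/16 = 4.75.

2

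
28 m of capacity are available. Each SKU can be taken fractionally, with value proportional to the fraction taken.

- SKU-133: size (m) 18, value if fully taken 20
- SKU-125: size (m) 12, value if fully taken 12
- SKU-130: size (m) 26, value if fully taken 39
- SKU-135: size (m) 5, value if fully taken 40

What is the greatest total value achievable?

Sort by value density: SKU-135 40/5≈8, SKU-130 39/26≈1.5, SKU-133 20/18≈1.11, SKU-125 12/12≈1.
All 5 m of SKU-135 fit (value 40) ; 23 remain.
23 m left: a 23/26 share of SKU-130 gives 39×23/26 = 34.5.
Total value = 74.5.

74.5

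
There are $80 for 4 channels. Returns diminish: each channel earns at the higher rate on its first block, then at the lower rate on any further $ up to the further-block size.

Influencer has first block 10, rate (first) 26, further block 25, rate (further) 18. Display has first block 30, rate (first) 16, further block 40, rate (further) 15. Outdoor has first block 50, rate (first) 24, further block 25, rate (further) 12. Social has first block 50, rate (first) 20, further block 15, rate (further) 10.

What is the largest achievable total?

Rank every tier by rate: Influencer/first 26 > Outdoor/first 24 > Social/first 20 > Influencer/second 18 > Display/first 16 > Display/second 15 > Outdoor/second 12 > Social/second 10.
Fill Influencer first block (10 at 26) ; 70 left.
Outdoor/first (24): +50 ; 20 left.
Social/first: +20 of 50 at 20; pool empty.
Total = 26×10 + 24×50 + 20×20 = 1860.

1860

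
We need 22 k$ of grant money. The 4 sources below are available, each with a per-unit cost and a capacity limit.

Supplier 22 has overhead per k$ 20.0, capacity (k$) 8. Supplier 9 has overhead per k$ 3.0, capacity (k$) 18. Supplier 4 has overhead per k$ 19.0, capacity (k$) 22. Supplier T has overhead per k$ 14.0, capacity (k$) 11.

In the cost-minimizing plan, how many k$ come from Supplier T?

4

Use sources in increasing cost order.
Take 18 from Supplier 9 at 3.0 — need 4 more.
Supplier T (14.0): take the remaining 4 — done.
Supplier 4, Supplier 22: unused.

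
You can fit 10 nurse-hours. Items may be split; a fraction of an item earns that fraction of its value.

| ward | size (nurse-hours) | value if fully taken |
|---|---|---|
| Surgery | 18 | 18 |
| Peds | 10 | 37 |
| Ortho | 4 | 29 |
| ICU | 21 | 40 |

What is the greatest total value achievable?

51.2

Sort by value density: Ortho 29/4≈7.25, Peds 37/10≈3.7, ICU 40/21≈1.9, Surgery 18/18≈1.
Take all of Ortho (4 nurse-hours, value 29) ; 6 nurse-hours left.
6 nurse-hours left: a 6/10 share of Peds gives 37×6/10 = 22.2.
Total value = 51.2.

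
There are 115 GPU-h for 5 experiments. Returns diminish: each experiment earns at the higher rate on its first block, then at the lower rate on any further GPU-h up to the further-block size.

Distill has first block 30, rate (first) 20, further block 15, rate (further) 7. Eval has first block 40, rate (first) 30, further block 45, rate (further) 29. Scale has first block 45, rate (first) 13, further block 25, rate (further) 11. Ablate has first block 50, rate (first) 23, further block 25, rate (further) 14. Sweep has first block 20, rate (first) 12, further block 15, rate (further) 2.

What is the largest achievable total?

3195

Order all 10 blocks by rate: Eval/tier1 30 > Eval/tier2 29 > Ablate/tier1 23 > Distill/tier1 20 > Ablate/tier2 14 > Scale/tier1 13 > Sweep/tier1 12 > Scale/tier2 11 > Distill/tier2 7 > Sweep/tier2 2.
Fill Eval tier1 block (40 at 30) — 75 left.
Eval tier2 at 29: fill all 45 — 30 left.
Ablate/tier1: +30 of 50 at 23; pool empty.
Total = 30×40 + 29×45 + 23×30 = 3195.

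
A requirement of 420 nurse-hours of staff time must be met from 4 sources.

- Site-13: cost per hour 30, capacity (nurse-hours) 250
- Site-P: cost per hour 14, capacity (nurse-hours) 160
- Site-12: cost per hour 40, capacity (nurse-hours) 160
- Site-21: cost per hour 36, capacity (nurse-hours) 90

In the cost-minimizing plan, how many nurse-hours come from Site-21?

Cheapest first:
Site-P at 14: take all 160 nurse-hours ; 260 still needed.
Site-13 (30): use full 250 ; 10 nurse-hours to go.
Site-21 at 36: take 10 of its 90 ; requirement met.
Site-12: unused.

10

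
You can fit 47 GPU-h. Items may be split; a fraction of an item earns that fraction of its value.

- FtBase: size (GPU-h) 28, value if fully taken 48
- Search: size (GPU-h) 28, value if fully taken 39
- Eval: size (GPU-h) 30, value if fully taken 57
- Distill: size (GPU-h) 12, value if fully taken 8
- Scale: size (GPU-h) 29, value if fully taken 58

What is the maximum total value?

Best value per unit of size first: Scale 58/29≈2, Eval 57/30≈1.9, FtBase 48/28≈1.71, Search 39/28≈1.39, Distill 8/12≈0.667.
All 29 GPU-h of Scale fit (value 58) → 18 remain.
Fill the last 18 GPU-h with part of Eval: 18/30 of it earns 34.2.
Total value = 92.2.

92.2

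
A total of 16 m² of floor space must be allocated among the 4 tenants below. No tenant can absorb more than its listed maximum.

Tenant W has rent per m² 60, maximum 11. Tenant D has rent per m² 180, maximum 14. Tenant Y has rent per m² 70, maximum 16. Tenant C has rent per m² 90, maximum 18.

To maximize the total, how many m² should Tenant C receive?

2

Order the tenants by rent per m²: Tenant D 180 > Tenant C 90 > Tenant Y 70 > Tenant W 60.
Give Tenant D 14 to hit its cap of 14 — 2 left.
Only 2 left; Tenant C takes them to reach 2.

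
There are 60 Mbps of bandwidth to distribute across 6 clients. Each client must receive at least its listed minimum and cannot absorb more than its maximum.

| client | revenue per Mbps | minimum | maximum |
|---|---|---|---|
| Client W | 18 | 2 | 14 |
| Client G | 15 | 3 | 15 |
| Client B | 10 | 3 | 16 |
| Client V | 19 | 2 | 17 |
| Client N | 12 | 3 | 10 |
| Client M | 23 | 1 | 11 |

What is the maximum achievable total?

1074

Meeting every minimum uses 2+3+3+2+3+1 = 14 Mbps, leaving 46.
Rank by revenue per Mbps: Client M 23 > Client V 19 > Client W 18 > Client G 15 > Client N 12 > Client B 10.
Give Client M 10 more to hit its cap of 11 — 36 left.
Client V: +15 to 17 (cap) — 21 left.
Give Client W 12 more to hit its cap of 14 — 9 left.
Client G has room for 12 more but only 9 remain, so it gets 12.
Total = 18×14 + 15×12 + 10×3 + 19×17 + 12×3 + 23×11 = 1074.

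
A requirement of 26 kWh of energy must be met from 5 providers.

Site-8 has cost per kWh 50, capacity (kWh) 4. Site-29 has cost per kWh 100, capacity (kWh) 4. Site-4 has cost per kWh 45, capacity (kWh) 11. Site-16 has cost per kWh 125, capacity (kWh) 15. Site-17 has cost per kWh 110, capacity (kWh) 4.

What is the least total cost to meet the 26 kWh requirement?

1910

Cheapest first:
Site-4 at 45: take all 11 kWh → 15 still needed.
Site-8 at 50: take all 4 kWh → 11 still needed.
Take 4 from Site-29 at 100 → need 7 more.
Site-17 at 110: take all 4 kWh → 3 still needed.
Site-16 (125): take the remaining 3 → done.
Cost = 11×45 + 4×50 + 4×100 + 4×110 + 3×125 = 1910.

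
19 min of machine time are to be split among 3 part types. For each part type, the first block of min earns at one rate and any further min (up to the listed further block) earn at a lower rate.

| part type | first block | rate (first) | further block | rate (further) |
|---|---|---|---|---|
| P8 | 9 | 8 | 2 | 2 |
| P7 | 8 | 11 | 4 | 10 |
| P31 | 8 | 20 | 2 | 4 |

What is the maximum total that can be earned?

278

Order all 6 blocks by rate: P31/tier1 20 > P7/tier1 11 > P7/tier2 10 > P8/tier1 8 > P31/tier2 4 > P8/tier2 2.
P31 tier1 at 20: fill all 8 — 11 left.
P7 tier1 at 11: fill all 8 — 3 left.
P7 tier2 at 10: only 3 left, fill 3.
Total = 20×8 + 11×8 + 10×3 = 278.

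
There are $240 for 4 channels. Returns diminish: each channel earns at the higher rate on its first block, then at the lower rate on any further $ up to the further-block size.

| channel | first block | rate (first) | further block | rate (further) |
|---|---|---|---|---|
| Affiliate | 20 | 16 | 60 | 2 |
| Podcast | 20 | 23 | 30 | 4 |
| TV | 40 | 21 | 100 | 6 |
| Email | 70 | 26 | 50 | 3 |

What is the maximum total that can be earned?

3980

Rank every tier by rate: Email/tier1 26 > Podcast/tier1 23 > TV/tier1 21 > Affiliate/tier1 16 > TV/tier2 6 > Podcast/tier2 4 > Email/tier2 3 > Affiliate/tier2 2.
Fill Email tier1 block (70 at 26) — 170 left.
Fill Podcast tier1 block (20 at 23) — 150 left.
TV/tier1 (21): +40 — 110 left.
Affiliate tier1 at 16: fill all 20 — 90 left.
90 remain; put them into TV tier2 at 6.
Total = 26×70 + 23×20 + 21×40 + 16×20 + 6×90 = 3980.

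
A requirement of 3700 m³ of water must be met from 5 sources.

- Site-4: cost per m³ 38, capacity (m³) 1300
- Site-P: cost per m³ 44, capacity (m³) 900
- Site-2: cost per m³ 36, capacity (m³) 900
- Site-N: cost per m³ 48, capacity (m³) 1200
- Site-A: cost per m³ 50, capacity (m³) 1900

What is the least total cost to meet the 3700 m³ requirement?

Cheapest first:
Site-2 (36): use full 900 — 2800 m³ to go.
Site-4 (38): use full 1300 — 1500 m³ to go.
Site-P at 44: take all 900 m³ — 600 still needed.
Take 600 from Site-N at 48 to finish.
Site-A: unused.
Cost = 900×36 + 1300×38 + 900×44 + 600×48 = 150200.

150200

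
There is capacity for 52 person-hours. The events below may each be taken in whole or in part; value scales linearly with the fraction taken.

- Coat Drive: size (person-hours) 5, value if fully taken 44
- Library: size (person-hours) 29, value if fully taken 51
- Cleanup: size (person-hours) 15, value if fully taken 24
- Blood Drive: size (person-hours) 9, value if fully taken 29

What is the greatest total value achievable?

Best value per unit of size first: Coat Drive 44/5≈8.8, Blood Drive 29/9≈3.22, Library 51/29≈1.76, Cleanup 24/15≈1.6.
All 5 person-hours of Coat Drive fit (value 44) → 47 remain.
Blood Drive: take in full, 9 person-hours for value 29 → 38 left.
All 29 person-hours of Library fit (value 51) → 9 remain.
Only 9 person-hours remain; take 9/15 of Cleanup for value 24×9/15 = 14.4.
Total value = 138.4.

138.4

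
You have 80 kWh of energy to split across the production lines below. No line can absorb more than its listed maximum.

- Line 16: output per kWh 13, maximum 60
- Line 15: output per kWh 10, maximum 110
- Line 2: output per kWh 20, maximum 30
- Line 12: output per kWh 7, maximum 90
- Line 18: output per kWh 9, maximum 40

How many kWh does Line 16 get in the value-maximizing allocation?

50

Rank by output per kWh: Line 2 20 > Line 16 13 > Line 15 10 > Line 18 9 > Line 12 7.
Give Line 2 30 to hit its cap of 30 → 50 left.
Line 16 has room for 60 but only 50 remain, so it gets 50.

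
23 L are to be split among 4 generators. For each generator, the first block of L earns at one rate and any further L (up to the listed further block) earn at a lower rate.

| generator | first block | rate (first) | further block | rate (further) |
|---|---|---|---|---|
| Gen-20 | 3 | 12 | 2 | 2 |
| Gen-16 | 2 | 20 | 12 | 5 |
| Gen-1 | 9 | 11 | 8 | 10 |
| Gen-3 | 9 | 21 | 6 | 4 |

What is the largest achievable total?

364

Rank every tier by rate: Gen-3/first 21 > Gen-16/first 20 > Gen-20/first 12 > Gen-1/first 11 > Gen-1/second 10 > Gen-16/second 5 > Gen-3/second 4 > Gen-20/second 2.
Gen-3/first (21): +9 — 14 left.
Gen-16 first at 20: fill all 2 — 12 left.
Gen-20 first at 12: fill all 3 — 9 left.
Gen-1/first (11): +9 — 0 left.
Total = 21×9 + 20×2 + 12×3 + 11×9 = 364.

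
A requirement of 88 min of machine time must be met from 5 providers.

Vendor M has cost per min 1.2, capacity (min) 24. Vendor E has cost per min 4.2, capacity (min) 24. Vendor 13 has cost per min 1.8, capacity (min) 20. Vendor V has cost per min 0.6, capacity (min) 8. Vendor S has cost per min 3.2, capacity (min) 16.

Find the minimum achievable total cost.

Cheapest first:
Vendor V at 0.6: take all 8 min ; 80 still needed.
Take 24 from Vendor M at 1.2 ; need 56 more.
Take 20 from Vendor 13 at 1.8 ; need 36 more.
Vendor S (3.2): use full 16 ; 20 min to go.
Vendor E at 4.2: take 20 of its 24 ; requirement met.
Cost = 8×0.6 + 24×1.2 + 20×1.8 + 16×3.2 + 20×4.2 = 204.8.

204.8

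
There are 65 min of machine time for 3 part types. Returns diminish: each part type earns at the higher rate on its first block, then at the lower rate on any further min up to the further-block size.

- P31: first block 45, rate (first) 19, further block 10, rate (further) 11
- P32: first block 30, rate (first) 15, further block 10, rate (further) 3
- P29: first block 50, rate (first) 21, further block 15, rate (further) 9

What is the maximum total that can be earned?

Order all 6 blocks by rate: P29/T1 21 > P31/T1 19 > P32/T1 15 > P31/T2 11 > P29/T2 9 > P32/T2 3.
P29 T1 at 21: fill all 50 ; 15 left.
P31 T1 at 19: only 15 left, fill 15.
Total = 21×50 + 19×15 = 1335.

1335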